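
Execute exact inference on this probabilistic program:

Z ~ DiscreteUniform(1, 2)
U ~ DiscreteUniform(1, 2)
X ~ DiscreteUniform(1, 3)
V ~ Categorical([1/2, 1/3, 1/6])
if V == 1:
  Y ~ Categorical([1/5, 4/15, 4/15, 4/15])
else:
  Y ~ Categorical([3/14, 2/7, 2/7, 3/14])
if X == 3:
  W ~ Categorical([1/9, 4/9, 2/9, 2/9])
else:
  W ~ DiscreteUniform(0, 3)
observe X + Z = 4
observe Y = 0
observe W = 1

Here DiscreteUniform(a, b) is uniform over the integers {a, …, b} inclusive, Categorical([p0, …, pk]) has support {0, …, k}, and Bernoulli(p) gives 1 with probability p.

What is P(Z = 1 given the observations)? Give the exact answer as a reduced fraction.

Enumerate traces; 12 have nonzero weight after conditioning:
  (Z=1, U=1, X=3, V=0, Y=0, W=1) weight 1/252
  (Z=1, U=1, X=3, V=1, Y=0, W=1) weight 1/405
  (Z=1, U=1, X=3, V=2, Y=0, W=1) weight 1/756
  (Z=1, U=2, X=3, V=0, Y=0, W=1) weight 1/252
  (Z=1, U=2, X=3, V=1, Y=0, W=1) weight 1/405
  (Z=1, U=2, X=3, V=2, Y=0, W=1) weight 1/756
  (Z=2, U=1, X=2, V=0, Y=0, W=1) weight 1/448
  (Z=2, U=1, X=2, V=1, Y=0, W=1) weight 1/720
  … 4 more
Group by Z:
  weight(Z=1) = 44/2835
  weight(Z=2) = 11/1260
Total weight = 44/2835 + 11/1260 = 55/2268
P(Z=1 | obs) = 44/2835 / 55/2268 = 16/25
P(Z=2 | obs) = 11/1260 / 55/2268 = 9/25

P(Z = 1 | obs) = 16/25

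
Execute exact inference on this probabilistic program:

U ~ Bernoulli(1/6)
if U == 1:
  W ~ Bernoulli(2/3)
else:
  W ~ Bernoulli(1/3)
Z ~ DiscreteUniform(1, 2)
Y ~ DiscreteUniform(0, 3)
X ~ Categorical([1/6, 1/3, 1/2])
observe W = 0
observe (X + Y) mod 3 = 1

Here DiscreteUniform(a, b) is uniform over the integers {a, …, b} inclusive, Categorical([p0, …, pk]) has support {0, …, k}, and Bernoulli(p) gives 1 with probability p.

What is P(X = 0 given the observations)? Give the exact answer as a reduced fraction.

Enumerate traces; 16 have nonzero weight after conditioning:
  (U=0, W=0, Z=1, Y=0, X=1) weight 5/216
  (U=0, W=0, Z=1, Y=1, X=0) weight 5/432
  (U=0, W=0, Z=1, Y=2, X=2) weight 5/144
  (U=0, W=0, Z=1, Y=3, X=1) weight 5/216
  (U=0, W=0, Z=2, Y=0, X=1) weight 5/216
  (U=0, W=0, Z=2, Y=1, X=0) weight 5/432
  (U=0, W=0, Z=2, Y=2, X=2) weight 5/144
  (U=0, W=0, Z=2, Y=3, X=1) weight 5/216
  … 8 more
Group by X:
  weight(X=0) = 11/432
  weight(X=1) = 11/108
  weight(X=2) = 11/144
Total weight = 11/432 + 11/108 + 11/144 = 11/54
P(X=0 | obs) = 11/432 / 11/54 = 1/8
P(X=1 | obs) = 11/108 / 11/54 = 1/2
P(X=2 | obs) = 11/144 / 11/54 = 3/8

P(X = 0 | obs) = 1/8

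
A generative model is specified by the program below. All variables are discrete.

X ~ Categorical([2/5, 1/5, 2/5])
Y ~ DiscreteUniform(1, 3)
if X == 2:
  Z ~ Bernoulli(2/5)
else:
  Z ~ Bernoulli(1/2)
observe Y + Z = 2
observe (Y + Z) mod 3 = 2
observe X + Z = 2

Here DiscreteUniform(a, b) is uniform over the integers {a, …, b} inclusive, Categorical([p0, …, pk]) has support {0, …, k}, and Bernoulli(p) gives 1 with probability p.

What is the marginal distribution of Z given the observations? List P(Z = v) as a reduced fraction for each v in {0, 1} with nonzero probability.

P(Z=0) = 12/17, P(Z=1) = 5/17

Enumerate traces; 2 have nonzero weight after conditioning:
  (X=1, Y=1, Z=1) weight 1/30
  (X=2, Y=2, Z=0) weight 2/25
Group by Z:
  weight(Z=0) = 2/25
  weight(Z=1) = 1/30
Total weight = 2/25 + 1/30 = 17/150
P(Z=0 | obs) = 2/25 / 17/150 = 12/17
P(Z=1 | obs) = 1/30 / 17/150 = 5/17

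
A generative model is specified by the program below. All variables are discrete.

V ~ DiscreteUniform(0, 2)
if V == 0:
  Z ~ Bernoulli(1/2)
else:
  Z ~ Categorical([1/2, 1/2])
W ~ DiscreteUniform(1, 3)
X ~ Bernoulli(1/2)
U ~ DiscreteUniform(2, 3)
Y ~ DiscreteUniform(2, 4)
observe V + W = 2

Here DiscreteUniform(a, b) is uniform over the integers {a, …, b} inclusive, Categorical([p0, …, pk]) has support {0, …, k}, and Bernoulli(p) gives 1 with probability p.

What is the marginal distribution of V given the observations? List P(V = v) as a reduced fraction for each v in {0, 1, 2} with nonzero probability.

P(V=0) = 1/2, P(V=1) = 1/2

Enumerate traces; 48 have nonzero weight after conditioning:
  (V=0, Z=0, W=2, X=0, U=2, Y=2) weight 1/216
  (V=0, Z=0, W=2, X=0, U=2, Y=3) weight 1/216
  (V=0, Z=0, W=2, X=0, U=2, Y=4) weight 1/216
  (V=0, Z=0, W=2, X=0, U=3, Y=2) weight 1/216
  (V=0, Z=0, W=2, X=0, U=3, Y=3) weight 1/216
  (V=0, Z=0, W=2, X=0, U=3, Y=4) weight 1/216
  (V=0, Z=0, W=2, X=1, U=2, Y=2) weight 1/216
  (V=0, Z=0, W=2, X=1, U=2, Y=3) weight 1/216
  (V=1, Z=0, W=1, X=0, U=2, Y=2) weight 1/216
  … 39 more
Group by V:
  weight(V=0) = 1/9
  weight(V=1) = 1/9
Total weight = 1/9 + 1/9 = 2/9
P(V=0 | obs) = 1/9 / 2/9 = 1/2
P(V=1 | obs) = 1/9 / 2/9 = 1/2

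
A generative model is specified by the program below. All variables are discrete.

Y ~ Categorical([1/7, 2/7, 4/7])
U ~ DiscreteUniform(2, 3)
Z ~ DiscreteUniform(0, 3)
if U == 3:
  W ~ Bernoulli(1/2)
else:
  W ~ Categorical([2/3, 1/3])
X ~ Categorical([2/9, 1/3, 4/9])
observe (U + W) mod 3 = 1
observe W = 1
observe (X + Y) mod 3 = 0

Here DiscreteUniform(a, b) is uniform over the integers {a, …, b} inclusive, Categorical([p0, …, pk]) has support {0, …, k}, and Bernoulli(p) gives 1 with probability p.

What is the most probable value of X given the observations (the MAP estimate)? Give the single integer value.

Enumerate traces; 12 have nonzero weight after conditioning:
  (Y=0, U=3, Z=0, W=1, X=0) weight 1/504
  (Y=0, U=3, Z=1, W=1, X=0) weight 1/504
  (Y=0, U=3, Z=2, W=1, X=0) weight 1/504
  (Y=0, U=3, Z=3, W=1, X=0) weight 1/504
  (Y=1, U=3, Z=0, W=1, X=2) weight 1/126
  (Y=1, U=3, Z=1, W=1, X=2) weight 1/126
  (Y=1, U=3, Z=2, W=1, X=2) weight 1/126
  (Y=1, U=3, Z=3, W=1, X=2) weight 1/126
  (Y=2, U=3, Z=0, W=1, X=1) weight 1/84
  … 3 more
Group by X:
  weight(X=0) = 1/126
  weight(X=1) = 1/21
  weight(X=2) = 2/63
Total weight = 1/126 + 1/21 + 2/63 = 11/126
P(X=0 | obs) = 1/126 / 11/126 = 1/11
P(X=1 | obs) = 1/21 / 11/126 = 6/11
P(X=2 | obs) = 2/63 / 11/126 = 4/11
argmax = 1

argmax_v P(X = v | obs) = 1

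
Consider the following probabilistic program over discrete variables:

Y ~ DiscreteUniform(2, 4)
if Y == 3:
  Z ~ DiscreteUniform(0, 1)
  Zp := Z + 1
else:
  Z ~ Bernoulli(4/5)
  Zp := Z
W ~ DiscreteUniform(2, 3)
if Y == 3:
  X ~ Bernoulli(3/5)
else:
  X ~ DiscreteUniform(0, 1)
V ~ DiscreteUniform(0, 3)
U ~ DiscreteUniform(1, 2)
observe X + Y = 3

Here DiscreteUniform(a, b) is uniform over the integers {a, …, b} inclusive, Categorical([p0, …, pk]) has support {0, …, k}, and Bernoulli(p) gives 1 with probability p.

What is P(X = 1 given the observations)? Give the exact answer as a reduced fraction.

Enumerate traces; 64 have nonzero weight after conditioning:
  (Y=2, Z=0, W=2, X=1, V=0, U=1) weight 1/480
  (Y=2, Z=0, W=2, X=1, V=0, U=2) weight 1/480
  (Y=2, Z=0, W=2, X=1, V=1, U=1) weight 1/480
  (Y=2, Z=0, W=2, X=1, V=1, U=2) weight 1/480
  (Y=2, Z=0, W=2, X=1, V=2, U=1) weight 1/480
  (Y=2, Z=0, W=2, X=1, V=2, U=2) weight 1/480
  (Y=2, Z=0, W=2, X=1, V=3, U=1) weight 1/480
  (Y=2, Z=0, W=2, X=1, V=3, U=2) weight 1/480
  (Y=3, Z=0, W=2, X=0, V=0, U=1) weight 1/240
  … 55 more
Group by X:
  weight(X=0) = 2/15
  weight(X=1) = 1/6
Total weight = 2/15 + 1/6 = 3/10
P(X=0 | obs) = 2/15 / 3/10 = 4/9
P(X=1 | obs) = 1/6 / 3/10 = 5/9

P(X = 1 | obs) = 5/9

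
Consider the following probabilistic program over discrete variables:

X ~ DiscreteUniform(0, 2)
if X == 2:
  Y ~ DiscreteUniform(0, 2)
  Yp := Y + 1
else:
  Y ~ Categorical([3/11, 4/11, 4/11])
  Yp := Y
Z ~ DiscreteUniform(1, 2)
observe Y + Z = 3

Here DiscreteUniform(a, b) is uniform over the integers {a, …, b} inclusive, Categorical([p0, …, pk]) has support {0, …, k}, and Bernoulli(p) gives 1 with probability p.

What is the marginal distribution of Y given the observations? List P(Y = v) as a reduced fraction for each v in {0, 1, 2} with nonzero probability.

P(Y=1) = 1/2, P(Y=2) = 1/2

Enumerate traces; 6 have nonzero weight after conditioning:
  (X=0, Y=1, Z=2) weight 2/33
  (X=0, Y=2, Z=1) weight 2/33
  (X=1, Y=1, Z=2) weight 2/33
  (X=1, Y=2, Z=1) weight 2/33
  (X=2, Y=1, Z=2) weight 1/18
  (X=2, Y=2, Z=1) weight 1/18
Group by Y:
  weight(Y=1) = 35/198
  weight(Y=2) = 35/198
Total weight = 35/198 + 35/198 = 35/99
P(Y=1 | obs) = 35/198 / 35/99 = 1/2
P(Y=2 | obs) = 35/198 / 35/99 = 1/2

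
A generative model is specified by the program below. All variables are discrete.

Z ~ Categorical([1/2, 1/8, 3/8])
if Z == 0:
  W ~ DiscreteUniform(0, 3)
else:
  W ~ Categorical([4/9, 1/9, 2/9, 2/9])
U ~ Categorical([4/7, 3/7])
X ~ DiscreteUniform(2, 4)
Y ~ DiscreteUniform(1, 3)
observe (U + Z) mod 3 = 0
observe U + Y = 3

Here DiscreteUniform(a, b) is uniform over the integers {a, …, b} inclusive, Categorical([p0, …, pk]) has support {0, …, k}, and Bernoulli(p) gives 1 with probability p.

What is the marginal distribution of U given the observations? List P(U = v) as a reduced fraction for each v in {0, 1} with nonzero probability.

Enumerate traces; 24 have nonzero weight after conditioning:
  (Z=0, W=0, U=0, X=2, Y=3) weight 1/126
  (Z=0, W=0, U=0, X=3, Y=3) weight 1/126
  (Z=0, W=0, U=0, X=4, Y=3) weight 1/126
  (Z=0, W=1, U=0, X=2, Y=3) weight 1/126
  (Z=0, W=1, U=0, X=3, Y=3) weight 1/126
  (Z=0, W=1, U=0, X=4, Y=3) weight 1/126
  (Z=0, W=2, U=0, X=2, Y=3) weight 1/126
  (Z=0, W=2, U=0, X=3, Y=3) weight 1/126
  (Z=2, W=0, U=1, X=2, Y=2) weight 1/126
  … 15 more
Group by U:
  weight(U=0) = 2/21
  weight(U=1) = 3/56
Total weight = 2/21 + 3/56 = 25/168
P(U=0 | obs) = 2/21 / 25/168 = 16/25
P(U=1 | obs) = 3/56 / 25/168 = 9/25

P(U=0) = 16/25, P(U=1) = 9/25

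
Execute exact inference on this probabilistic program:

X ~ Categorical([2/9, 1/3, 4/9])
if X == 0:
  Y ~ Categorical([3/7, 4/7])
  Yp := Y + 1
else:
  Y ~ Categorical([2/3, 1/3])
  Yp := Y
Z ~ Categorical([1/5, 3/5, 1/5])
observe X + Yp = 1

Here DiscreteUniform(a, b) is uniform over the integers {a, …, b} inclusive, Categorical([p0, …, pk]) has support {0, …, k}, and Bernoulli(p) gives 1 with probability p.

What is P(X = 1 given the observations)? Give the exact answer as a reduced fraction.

P(X = 1 | obs) = 7/10

Enumerate traces; 6 have nonzero weight after conditioning:
  (X=0, Y=0, Z=0) weight 2/105
  (X=0, Y=0, Z=1) weight 2/35
  (X=0, Y=0, Z=2) weight 2/105
  (X=1, Y=0, Z=0) weight 2/45
  (X=1, Y=0, Z=1) weight 2/15
  (X=1, Y=0, Z=2) weight 2/45
Group by X:
  weight(X=0) = 2/21
  weight(X=1) = 2/9
Total weight = 2/21 + 2/9 = 20/63
P(X=0 | obs) = 2/21 / 20/63 = 3/10
P(X=1 | obs) = 2/9 / 20/63 = 7/10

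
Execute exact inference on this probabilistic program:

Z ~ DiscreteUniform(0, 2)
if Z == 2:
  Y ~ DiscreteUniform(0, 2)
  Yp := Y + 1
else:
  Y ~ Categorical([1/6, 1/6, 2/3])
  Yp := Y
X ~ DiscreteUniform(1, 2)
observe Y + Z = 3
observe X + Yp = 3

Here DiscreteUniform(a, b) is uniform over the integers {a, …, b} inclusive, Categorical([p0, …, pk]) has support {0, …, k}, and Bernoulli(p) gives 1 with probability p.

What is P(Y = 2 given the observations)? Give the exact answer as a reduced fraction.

Enumerate traces; 2 have nonzero weight after conditioning:
  (Z=1, Y=2, X=1) weight 1/9
  (Z=2, Y=1, X=1) weight 1/18
Group by Y:
  weight(Y=1) = 1/18
  weight(Y=2) = 1/9
Total weight = 1/18 + 1/9 = 1/6
P(Y=1 | obs) = 1/18 / 1/6 = 1/3
P(Y=2 | obs) = 1/9 / 1/6 = 2/3

P(Y = 2 | obs) = 2/3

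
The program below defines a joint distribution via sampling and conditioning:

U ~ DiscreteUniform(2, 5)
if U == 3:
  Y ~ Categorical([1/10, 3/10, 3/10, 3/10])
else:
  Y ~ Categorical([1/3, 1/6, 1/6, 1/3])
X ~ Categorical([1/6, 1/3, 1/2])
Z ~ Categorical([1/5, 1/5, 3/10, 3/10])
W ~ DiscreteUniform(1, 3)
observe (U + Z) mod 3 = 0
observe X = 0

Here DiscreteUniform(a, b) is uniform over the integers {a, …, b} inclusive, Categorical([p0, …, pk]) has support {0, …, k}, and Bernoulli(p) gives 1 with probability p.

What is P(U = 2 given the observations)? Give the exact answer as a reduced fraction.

P(U = 2 | obs) = 1/6

Enumerate traces; 60 have nonzero weight after conditioning:
  (U=2, Y=0, X=0, Z=1, W=1) weight 1/1080
  (U=2, Y=0, X=0, Z=1, W=2) weight 1/1080
  (U=2, Y=0, X=0, Z=1, W=3) weight 1/1080
  (U=2, Y=1, X=0, Z=1, W=1) weight 1/2160
  (U=2, Y=1, X=0, Z=1, W=2) weight 1/2160
  (U=2, Y=1, X=0, Z=1, W=3) weight 1/2160
  (U=2, Y=2, X=0, Z=1, W=1) weight 1/2160
  (U=2, Y=2, X=0, Z=1, W=2) weight 1/2160
  (U=3, Y=0, X=0, Z=0, W=1) weight 1/3600
  (U=4, Y=0, X=0, Z=2, W=1) weight 1/720
  … 50 more
Group by U:
  weight(U=2) = 1/120
  weight(U=3) = 1/48
  weight(U=4) = 1/80
  weight(U=5) = 1/120
Total weight = 1/120 + 1/48 + 1/80 + 1/120 = 1/20
P(U=2 | obs) = 1/120 / 1/20 = 1/6
P(U=3 | obs) = 1/48 / 1/20 = 5/12
P(U=4 | obs) = 1/80 / 1/20 = 1/4
P(U=5 | obs) = 1/120 / 1/20 = 1/6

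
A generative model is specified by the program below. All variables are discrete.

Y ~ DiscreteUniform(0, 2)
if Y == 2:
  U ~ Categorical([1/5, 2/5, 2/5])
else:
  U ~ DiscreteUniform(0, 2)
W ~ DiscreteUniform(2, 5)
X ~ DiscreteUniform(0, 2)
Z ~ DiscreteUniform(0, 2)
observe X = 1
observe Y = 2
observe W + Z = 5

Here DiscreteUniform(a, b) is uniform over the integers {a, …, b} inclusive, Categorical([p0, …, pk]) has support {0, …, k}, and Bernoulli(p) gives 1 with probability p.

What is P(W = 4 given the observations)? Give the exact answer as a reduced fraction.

P(W = 4 | obs) = 1/3

Enumerate traces; 9 have nonzero weight after conditioning:
  (Y=2, U=0, W=3, X=1, Z=2) weight 1/540
  (Y=2, U=0, W=4, X=1, Z=1) weight 1/540
  (Y=2, U=0, W=5, X=1, Z=0) weight 1/540
  (Y=2, U=1, W=3, X=1, Z=2) weight 1/270
  (Y=2, U=1, W=4, X=1, Z=1) weight 1/270
  (Y=2, U=1, W=5, X=1, Z=0) weight 1/270
  (Y=2, U=2, W=3, X=1, Z=2) weight 1/270
  (Y=2, U=2, W=4, X=1, Z=1) weight 1/270
  … 1 more
Group by W:
  weight(W=3) = 1/108
  weight(W=4) = 1/108
  weight(W=5) = 1/108
Total weight = 1/108 + 1/108 + 1/108 = 1/36
P(W=3 | obs) = 1/108 / 1/36 = 1/3
P(W=4 | obs) = 1/108 / 1/36 = 1/3
P(W=5 | obs) = 1/108 / 1/36 = 1/3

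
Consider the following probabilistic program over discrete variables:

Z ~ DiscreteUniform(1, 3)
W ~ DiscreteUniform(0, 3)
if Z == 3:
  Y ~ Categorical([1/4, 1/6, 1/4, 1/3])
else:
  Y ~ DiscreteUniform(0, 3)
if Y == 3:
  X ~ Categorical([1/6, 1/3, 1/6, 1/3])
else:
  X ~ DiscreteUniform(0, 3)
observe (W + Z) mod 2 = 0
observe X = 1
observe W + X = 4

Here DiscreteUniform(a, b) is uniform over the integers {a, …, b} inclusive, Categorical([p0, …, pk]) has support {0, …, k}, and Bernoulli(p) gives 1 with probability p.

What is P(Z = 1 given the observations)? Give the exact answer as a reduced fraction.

Enumerate traces; 8 have nonzero weight after conditioning:
  (Z=1, W=3, Y=0, X=1) weight 1/192
  (Z=1, W=3, Y=1, X=1) weight 1/192
  (Z=1, W=3, Y=2, X=1) weight 1/192
  (Z=1, W=3, Y=3, X=1) weight 1/144
  (Z=3, W=3, Y=0, X=1) weight 1/192
  (Z=3, W=3, Y=1, X=1) weight 1/288
  (Z=3, W=3, Y=2, X=1) weight 1/192
  (Z=3, W=3, Y=3, X=1) weight 1/108
Group by Z:
  weight(Z=1) = 13/576
  weight(Z=3) = 5/216
Total weight = 13/576 + 5/216 = 79/1728
P(Z=1 | obs) = 13/576 / 79/1728 = 39/79
P(Z=3 | obs) = 5/216 / 79/1728 = 40/79

P(Z = 1 | obs) = 39/79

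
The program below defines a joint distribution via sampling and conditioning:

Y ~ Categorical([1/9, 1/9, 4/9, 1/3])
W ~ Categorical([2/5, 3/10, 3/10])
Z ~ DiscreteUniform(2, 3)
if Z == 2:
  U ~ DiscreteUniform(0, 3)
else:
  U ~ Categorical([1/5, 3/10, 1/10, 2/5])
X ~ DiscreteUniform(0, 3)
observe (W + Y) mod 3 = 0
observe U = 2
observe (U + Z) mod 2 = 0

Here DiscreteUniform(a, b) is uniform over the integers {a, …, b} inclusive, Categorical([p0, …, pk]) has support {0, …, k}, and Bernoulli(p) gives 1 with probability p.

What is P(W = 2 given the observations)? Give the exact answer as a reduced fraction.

P(W = 2 | obs) = 3/31

Enumerate traces; 16 have nonzero weight after conditioning:
  (Y=0, W=0, Z=2, U=2, X=0) weight 1/720
  (Y=0, W=0, Z=2, U=2, X=1) weight 1/720
  (Y=0, W=0, Z=2, U=2, X=2) weight 1/720
  (Y=0, W=0, Z=2, U=2, X=3) weight 1/720
  (Y=1, W=2, Z=2, U=2, X=0) weight 1/960
  (Y=1, W=2, Z=2, U=2, X=1) weight 1/960
  (Y=1, W=2, Z=2, U=2, X=2) weight 1/960
  (Y=1, W=2, Z=2, U=2, X=3) weight 1/960
  (Y=2, W=1, Z=2, U=2, X=0) weight 1/240
  … 7 more
Group by W:
  weight(W=0) = 1/45
  weight(W=1) = 1/60
  weight(W=2) = 1/240
Total weight = 1/45 + 1/60 + 1/240 = 31/720
P(W=0 | obs) = 1/45 / 31/720 = 16/31
P(W=1 | obs) = 1/60 / 31/720 = 12/31
P(W=2 | obs) = 1/240 / 31/720 = 3/31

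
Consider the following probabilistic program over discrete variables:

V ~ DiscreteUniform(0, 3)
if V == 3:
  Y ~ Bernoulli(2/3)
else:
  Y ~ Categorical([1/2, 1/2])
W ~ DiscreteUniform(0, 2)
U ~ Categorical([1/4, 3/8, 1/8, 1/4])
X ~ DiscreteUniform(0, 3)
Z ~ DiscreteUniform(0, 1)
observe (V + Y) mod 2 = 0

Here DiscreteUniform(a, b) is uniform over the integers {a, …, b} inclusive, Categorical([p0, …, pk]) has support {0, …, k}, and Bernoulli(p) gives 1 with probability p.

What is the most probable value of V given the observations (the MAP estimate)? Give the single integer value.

argmax_v P(V = v | obs) = 3

Enumerate traces; 384 have nonzero weight after conditioning:
  (V=0, Y=0, W=0, U=0, X=0, Z=0) weight 1/768
  (V=0, Y=0, W=0, U=0, X=0, Z=1) weight 1/768
  (V=0, Y=0, W=0, U=0, X=1, Z=0) weight 1/768
  (V=0, Y=0, W=0, U=0, X=1, Z=1) weight 1/768
  (V=0, Y=0, W=0, U=0, X=2, Z=0) weight 1/768
  (V=0, Y=0, W=0, U=0, X=2, Z=1) weight 1/768
  (V=0, Y=0, W=0, U=0, X=3, Z=0) weight 1/768
  (V=0, Y=0, W=0, U=0, X=3, Z=1) weight 1/768
  (V=1, Y=1, W=0, U=0, X=0, Z=0) weight 1/768
  (V=2, Y=0, W=0, U=0, X=0, Z=0) weight 1/768
  … 374 more
Group by V:
  weight(V=0) = 1/8
  weight(V=1) = 1/8
  weight(V=2) = 1/8
  weight(V=3) = 1/6
Total weight = 1/8 + 1/8 + 1/8 + 1/6 = 13/24
P(V=0 | obs) = 1/8 / 13/24 = 3/13
P(V=1 | obs) = 1/8 / 13/24 = 3/13
P(V=2 | obs) = 1/8 / 13/24 = 3/13
P(V=3 | obs) = 1/6 / 13/24 = 4/13
argmax = 3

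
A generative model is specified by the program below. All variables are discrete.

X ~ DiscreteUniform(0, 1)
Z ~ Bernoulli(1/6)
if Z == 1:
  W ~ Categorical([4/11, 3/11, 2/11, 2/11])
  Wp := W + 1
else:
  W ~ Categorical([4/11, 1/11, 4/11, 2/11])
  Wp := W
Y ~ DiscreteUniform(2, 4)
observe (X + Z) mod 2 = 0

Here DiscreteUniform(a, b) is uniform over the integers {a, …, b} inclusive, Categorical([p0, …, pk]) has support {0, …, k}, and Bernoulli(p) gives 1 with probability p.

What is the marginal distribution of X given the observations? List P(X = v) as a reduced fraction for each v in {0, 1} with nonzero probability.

Enumerate traces; 24 have nonzero weight after conditioning:
  (X=0, Z=0, W=0, Y=2) weight 5/99
  (X=0, Z=0, W=0, Y=3) weight 5/99
  (X=0, Z=0, W=0, Y=4) weight 5/99
  (X=0, Z=0, W=1, Y=2) weight 5/396
  (X=0, Z=0, W=1, Y=3) weight 5/396
  (X=0, Z=0, W=1, Y=4) weight 5/396
  (X=0, Z=0, W=2, Y=2) weight 5/99
  (X=0, Z=0, W=2, Y=3) weight 5/99
  (X=1, Z=1, W=0, Y=2) weight 1/99
  … 15 more
Group by X:
  weight(X=0) = 5/12
  weight(X=1) = 1/12
Total weight = 5/12 + 1/12 = 1/2
P(X=0 | obs) = 5/12 / 1/2 = 5/6
P(X=1 | obs) = 1/12 / 1/2 = 1/6

P(X=0) = 5/6, P(X=1) = 1/6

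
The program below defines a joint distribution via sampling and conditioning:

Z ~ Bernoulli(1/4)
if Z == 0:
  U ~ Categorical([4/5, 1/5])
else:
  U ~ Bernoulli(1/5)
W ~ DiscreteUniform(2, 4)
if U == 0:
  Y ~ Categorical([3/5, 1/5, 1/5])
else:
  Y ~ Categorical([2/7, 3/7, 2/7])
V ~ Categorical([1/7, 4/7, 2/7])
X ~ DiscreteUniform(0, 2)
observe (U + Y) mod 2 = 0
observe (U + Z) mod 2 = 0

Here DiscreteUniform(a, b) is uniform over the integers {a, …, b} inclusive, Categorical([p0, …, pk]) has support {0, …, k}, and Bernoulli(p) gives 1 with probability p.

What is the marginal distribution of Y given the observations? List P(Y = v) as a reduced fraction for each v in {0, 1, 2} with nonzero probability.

P(Y=0) = 28/39, P(Y=1) = 5/117, P(Y=2) = 28/117

Enumerate traces; 81 have nonzero weight after conditioning:
  (Z=0, U=0, W=2, Y=0, V=0, X=0) weight 1/175
  (Z=0, U=0, W=2, Y=0, V=0, X=1) weight 1/175
  (Z=0, U=0, W=2, Y=0, V=0, X=2) weight 1/175
  (Z=0, U=0, W=2, Y=0, V=1, X=0) weight 4/175
  (Z=0, U=0, W=2, Y=0, V=1, X=1) weight 4/175
  (Z=0, U=0, W=2, Y=0, V=1, X=2) weight 4/175
  (Z=0, U=0, W=2, Y=0, V=2, X=0) weight 2/175
  (Z=0, U=0, W=2, Y=0, V=2, X=1) weight 2/175
  (Z=0, U=0, W=2, Y=2, V=0, X=0) weight 1/525
  (Z=1, U=1, W=2, Y=1, V=0, X=0) weight 1/2940
  … 71 more
Group by Y:
  weight(Y=0) = 9/25
  weight(Y=1) = 3/140
  weight(Y=2) = 3/25
Total weight = 9/25 + 3/140 + 3/25 = 351/700
P(Y=0 | obs) = 9/25 / 351/700 = 28/39
P(Y=1 | obs) = 3/140 / 351/700 = 5/117
P(Y=2 | obs) = 3/25 / 351/700 = 28/117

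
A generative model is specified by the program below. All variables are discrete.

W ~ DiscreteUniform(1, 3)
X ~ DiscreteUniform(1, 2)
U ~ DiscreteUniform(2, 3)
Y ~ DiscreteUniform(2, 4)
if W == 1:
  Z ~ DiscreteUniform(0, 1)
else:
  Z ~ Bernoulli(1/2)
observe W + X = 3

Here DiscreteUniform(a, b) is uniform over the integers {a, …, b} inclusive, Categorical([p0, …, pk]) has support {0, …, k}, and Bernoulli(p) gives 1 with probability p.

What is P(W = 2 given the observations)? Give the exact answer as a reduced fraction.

Enumerate traces; 24 have nonzero weight after conditioning:
  (W=1, X=2, U=2, Y=2, Z=0) weight 1/72
  (W=1, X=2, U=2, Y=2, Z=1) weight 1/72
  (W=1, X=2, U=2, Y=3, Z=0) weight 1/72
  (W=1, X=2, U=2, Y=3, Z=1) weight 1/72
  (W=1, X=2, U=2, Y=4, Z=0) weight 1/72
  (W=1, X=2, U=2, Y=4, Z=1) weight 1/72
  (W=1, X=2, U=3, Y=2, Z=0) weight 1/72
  (W=1, X=2, U=3, Y=2, Z=1) weight 1/72
  (W=2, X=1, U=2, Y=2, Z=0) weight 1/72
  … 15 more
Group by W:
  weight(W=1) = 1/6
  weight(W=2) = 1/6
Total weight = 1/6 + 1/6 = 1/3
P(W=1 | obs) = 1/6 / 1/3 = 1/2
P(W=2 | obs) = 1/6 / 1/3 = 1/2

P(W = 2 | obs) = 1/2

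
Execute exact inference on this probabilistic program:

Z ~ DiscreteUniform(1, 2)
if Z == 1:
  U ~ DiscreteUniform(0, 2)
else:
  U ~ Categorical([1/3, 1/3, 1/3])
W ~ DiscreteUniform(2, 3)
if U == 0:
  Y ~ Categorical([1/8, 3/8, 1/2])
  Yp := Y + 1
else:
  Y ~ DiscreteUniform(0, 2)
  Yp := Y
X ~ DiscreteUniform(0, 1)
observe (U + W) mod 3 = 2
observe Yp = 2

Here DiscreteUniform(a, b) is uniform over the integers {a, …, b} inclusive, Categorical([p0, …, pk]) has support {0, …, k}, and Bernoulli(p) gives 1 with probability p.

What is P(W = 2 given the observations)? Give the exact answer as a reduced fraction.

P(W = 2 | obs) = 9/17

Enumerate traces; 8 have nonzero weight after conditioning:
  (Z=1, U=0, W=2, Y=1, X=0) weight 1/64
  (Z=1, U=0, W=2, Y=1, X=1) weight 1/64
  (Z=1, U=2, W=3, Y=2, X=0) weight 1/72
  (Z=1, U=2, W=3, Y=2, X=1) weight 1/72
  (Z=2, U=0, W=2, Y=1, X=0) weight 1/64
  (Z=2, U=0, W=2, Y=1, X=1) weight 1/64
  (Z=2, U=2, W=3, Y=2, X=0) weight 1/72
  (Z=2, U=2, W=3, Y=2, X=1) weight 1/72
Group by W:
  weight(W=2) = 1/16
  weight(W=3) = 1/18
Total weight = 1/16 + 1/18 = 17/144
P(W=2 | obs) = 1/16 / 17/144 = 9/17
P(W=3 | obs) = 1/18 / 17/144 = 8/17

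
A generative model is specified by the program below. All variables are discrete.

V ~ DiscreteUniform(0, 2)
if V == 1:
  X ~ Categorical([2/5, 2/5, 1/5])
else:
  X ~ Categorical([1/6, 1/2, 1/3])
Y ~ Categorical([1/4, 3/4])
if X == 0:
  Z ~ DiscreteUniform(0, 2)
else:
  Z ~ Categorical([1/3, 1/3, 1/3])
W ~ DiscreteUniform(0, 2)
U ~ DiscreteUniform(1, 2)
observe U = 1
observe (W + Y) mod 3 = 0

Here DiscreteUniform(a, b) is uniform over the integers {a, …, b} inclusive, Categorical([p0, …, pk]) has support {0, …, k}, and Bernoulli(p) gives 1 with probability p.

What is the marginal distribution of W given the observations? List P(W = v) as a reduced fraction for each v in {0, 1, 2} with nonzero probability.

P(W=0) = 1/4, P(W=2) = 3/4

Enumerate traces; 54 have nonzero weight after conditioning:
  (V=0, X=0, Y=0, Z=0, W=0, U=1) weight 1/1296
  (V=0, X=0, Y=0, Z=1, W=0, U=1) weight 1/1296
  (V=0, X=0, Y=0, Z=2, W=0, U=1) weight 1/1296
  (V=0, X=0, Y=1, Z=0, W=2, U=1) weight 1/432
  (V=0, X=0, Y=1, Z=1, W=2, U=1) weight 1/432
  (V=0, X=0, Y=1, Z=2, W=2, U=1) weight 1/432
  (V=0, X=1, Y=0, Z=0, W=0, U=1) weight 1/432
  (V=0, X=1, Y=0, Z=1, W=0, U=1) weight 1/432
  … 46 more
Group by W:
  weight(W=0) = 1/24
  weight(W=2) = 1/8
Total weight = 1/24 + 1/8 = 1/6
P(W=0 | obs) = 1/24 / 1/6 = 1/4
P(W=2 | obs) = 1/8 / 1/6 = 3/4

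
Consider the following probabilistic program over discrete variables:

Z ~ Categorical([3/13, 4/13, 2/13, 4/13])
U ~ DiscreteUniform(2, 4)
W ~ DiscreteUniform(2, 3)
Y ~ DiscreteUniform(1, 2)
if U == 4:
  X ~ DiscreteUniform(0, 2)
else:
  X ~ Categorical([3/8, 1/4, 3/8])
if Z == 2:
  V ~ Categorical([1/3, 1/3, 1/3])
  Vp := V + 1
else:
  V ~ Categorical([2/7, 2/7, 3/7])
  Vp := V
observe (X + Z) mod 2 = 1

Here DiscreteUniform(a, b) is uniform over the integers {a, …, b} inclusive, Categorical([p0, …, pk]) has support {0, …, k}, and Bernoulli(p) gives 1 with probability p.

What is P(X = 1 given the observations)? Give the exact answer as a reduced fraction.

Enumerate traces; 216 have nonzero weight after conditioning:
  (Z=0, U=2, W=2, Y=1, X=1, V=0) weight 1/728
  (Z=0, U=2, W=2, Y=1, X=1, V=1) weight 1/728
  (Z=0, U=2, W=2, Y=1, X=1, V=2) weight 3/1456
  (Z=0, U=2, W=2, Y=2, X=1, V=0) weight 1/728
  (Z=0, U=2, W=2, Y=2, X=1, V=1) weight 1/728
  (Z=0, U=2, W=2, Y=2, X=1, V=2) weight 3/1456
  (Z=0, U=2, W=3, Y=1, X=1, V=0) weight 1/728
  (Z=0, U=2, W=3, Y=1, X=1, V=1) weight 1/728
  (Z=1, U=2, W=2, Y=1, X=0, V=0) weight 1/364
  (Z=1, U=2, W=2, Y=1, X=2, V=0) weight 1/364
  … 206 more
Group by X:
  weight(X=0) = 2/9
  weight(X=1) = 25/234
  weight(X=2) = 2/9
Total weight = 2/9 + 25/234 + 2/9 = 43/78
P(X=0 | obs) = 2/9 / 43/78 = 52/129
P(X=1 | obs) = 25/234 / 43/78 = 25/129
P(X=2 | obs) = 2/9 / 43/78 = 52/129

P(X = 1 | obs) = 25/129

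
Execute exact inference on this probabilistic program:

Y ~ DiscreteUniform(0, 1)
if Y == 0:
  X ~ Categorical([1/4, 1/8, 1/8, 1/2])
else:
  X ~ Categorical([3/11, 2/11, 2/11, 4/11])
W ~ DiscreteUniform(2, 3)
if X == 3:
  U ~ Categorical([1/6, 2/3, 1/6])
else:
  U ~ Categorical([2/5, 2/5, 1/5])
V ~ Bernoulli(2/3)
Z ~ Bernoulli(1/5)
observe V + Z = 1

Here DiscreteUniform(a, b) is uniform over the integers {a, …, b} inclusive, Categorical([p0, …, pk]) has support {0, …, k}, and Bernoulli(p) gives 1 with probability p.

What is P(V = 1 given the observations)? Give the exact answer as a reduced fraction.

Enumerate traces; 96 have nonzero weight after conditioning:
  (Y=0, X=0, W=2, U=0, V=0, Z=1) weight 1/600
  (Y=0, X=0, W=2, U=0, V=1, Z=0) weight 1/75
  (Y=0, X=0, W=2, U=1, V=0, Z=1) weight 1/600
  (Y=0, X=0, W=2, U=1, V=1, Z=0) weight 1/75
  (Y=0, X=0, W=2, U=2, V=0, Z=1) weight 1/1200
  (Y=0, X=0, W=2, U=2, V=1, Z=0) weight 1/150
  (Y=0, X=0, W=3, U=0, V=0, Z=1) weight 1/600
  (Y=0, X=0, W=3, U=0, V=1, Z=0) weight 1/75
  … 88 more
Group by V:
  weight(V=0) = 1/15
  weight(V=1) = 8/15
Total weight = 1/15 + 8/15 = 3/5
P(V=0 | obs) = 1/15 / 3/5 = 1/9
P(V=1 | obs) = 8/15 / 3/5 = 8/9

P(V = 1 | obs) = 8/9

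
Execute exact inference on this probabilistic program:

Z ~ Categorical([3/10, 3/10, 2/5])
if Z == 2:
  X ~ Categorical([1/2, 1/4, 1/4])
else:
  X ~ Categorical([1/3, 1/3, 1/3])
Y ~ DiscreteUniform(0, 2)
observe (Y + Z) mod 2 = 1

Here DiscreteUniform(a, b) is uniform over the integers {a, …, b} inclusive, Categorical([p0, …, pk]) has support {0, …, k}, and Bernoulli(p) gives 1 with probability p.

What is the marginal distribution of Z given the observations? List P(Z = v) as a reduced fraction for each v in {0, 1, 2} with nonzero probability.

P(Z=0) = 3/13, P(Z=1) = 6/13, P(Z=2) = 4/13

Enumerate traces; 12 have nonzero weight after conditioning:
  (Z=0, X=0, Y=1) weight 1/30
  (Z=0, X=1, Y=1) weight 1/30
  (Z=0, X=2, Y=1) weight 1/30
  (Z=1, X=0, Y=0) weight 1/30
  (Z=1, X=0, Y=2) weight 1/30
  (Z=1, X=1, Y=0) weight 1/30
  (Z=1, X=1, Y=2) weight 1/30
  (Z=1, X=2, Y=0) weight 1/30
  (Z=2, X=0, Y=1) weight 1/15
  … 3 more
Group by Z:
  weight(Z=0) = 1/10
  weight(Z=1) = 1/5
  weight(Z=2) = 2/15
Total weight = 1/10 + 1/5 + 2/15 = 13/30
P(Z=0 | obs) = 1/10 / 13/30 = 3/13
P(Z=1 | obs) = 1/5 / 13/30 = 6/13
P(Z=2 | obs) = 2/15 / 13/30 = 4/13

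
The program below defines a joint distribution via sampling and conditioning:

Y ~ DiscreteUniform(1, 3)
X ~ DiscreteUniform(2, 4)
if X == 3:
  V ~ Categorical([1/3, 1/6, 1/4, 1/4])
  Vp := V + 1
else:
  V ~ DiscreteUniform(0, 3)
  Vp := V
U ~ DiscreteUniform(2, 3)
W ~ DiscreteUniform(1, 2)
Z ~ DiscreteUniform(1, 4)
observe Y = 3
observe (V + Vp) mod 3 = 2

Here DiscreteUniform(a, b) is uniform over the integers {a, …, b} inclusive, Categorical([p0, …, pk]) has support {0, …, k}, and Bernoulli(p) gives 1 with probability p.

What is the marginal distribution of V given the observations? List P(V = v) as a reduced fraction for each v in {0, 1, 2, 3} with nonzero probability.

P(V=1) = 2/3, P(V=2) = 1/3

Enumerate traces; 48 have nonzero weight after conditioning:
  (Y=3, X=2, V=1, U=2, W=1, Z=1) weight 1/576
  (Y=3, X=2, V=1, U=2, W=1, Z=2) weight 1/576
  (Y=3, X=2, V=1, U=2, W=1, Z=3) weight 1/576
  (Y=3, X=2, V=1, U=2, W=1, Z=4) weight 1/576
  (Y=3, X=2, V=1, U=2, W=2, Z=1) weight 1/576
  (Y=3, X=2, V=1, U=2, W=2, Z=2) weight 1/576
  (Y=3, X=2, V=1, U=2, W=2, Z=3) weight 1/576
  (Y=3, X=2, V=1, U=2, W=2, Z=4) weight 1/576
  (Y=3, X=3, V=2, U=2, W=1, Z=1) weight 1/576
  … 39 more
Group by V:
  weight(V=1) = 1/18
  weight(V=2) = 1/36
Total weight = 1/18 + 1/36 = 1/12
P(V=1 | obs) = 1/18 / 1/12 = 2/3
P(V=2 | obs) = 1/36 / 1/12 = 1/3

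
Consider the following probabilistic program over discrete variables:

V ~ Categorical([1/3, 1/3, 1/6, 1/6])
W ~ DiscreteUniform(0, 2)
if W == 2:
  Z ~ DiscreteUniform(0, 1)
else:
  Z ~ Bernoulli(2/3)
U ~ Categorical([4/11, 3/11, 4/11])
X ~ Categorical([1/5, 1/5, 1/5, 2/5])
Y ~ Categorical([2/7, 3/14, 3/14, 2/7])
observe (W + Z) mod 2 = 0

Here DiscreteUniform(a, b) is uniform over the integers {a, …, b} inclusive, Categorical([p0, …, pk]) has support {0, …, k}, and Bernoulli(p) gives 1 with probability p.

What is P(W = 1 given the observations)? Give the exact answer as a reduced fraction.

Enumerate traces; 576 have nonzero weight after conditioning:
  (V=0, W=0, Z=0, U=0, X=0, Y=0) weight 8/10395
  (V=0, W=0, Z=0, U=0, X=0, Y=1) weight 2/3465
  (V=0, W=0, Z=0, U=0, X=0, Y=2) weight 2/3465
  (V=0, W=0, Z=0, U=0, X=0, Y=3) weight 8/10395
  (V=0, W=0, Z=0, U=0, X=1, Y=0) weight 8/10395
  (V=0, W=0, Z=0, U=0, X=1, Y=1) weight 2/3465
  (V=0, W=0, Z=0, U=0, X=1, Y=2) weight 2/3465
  (V=0, W=0, Z=0, U=0, X=1, Y=3) weight 8/10395
  (V=0, W=1, Z=1, U=0, X=0, Y=0) weight 16/10395
  (V=0, W=2, Z=0, U=0, X=0, Y=0) weight 4/3465
  … 566 more
Group by W:
  weight(W=0) = 1/9
  weight(W=1) = 2/9
  weight(W=2) = 1/6
Total weight = 1/9 + 2/9 + 1/6 = 1/2
P(W=0 | obs) = 1/9 / 1/2 = 2/9
P(W=1 | obs) = 2/9 / 1/2 = 4/9
P(W=2 | obs) = 1/6 / 1/2 = 1/3

P(W = 1 | obs) = 4/9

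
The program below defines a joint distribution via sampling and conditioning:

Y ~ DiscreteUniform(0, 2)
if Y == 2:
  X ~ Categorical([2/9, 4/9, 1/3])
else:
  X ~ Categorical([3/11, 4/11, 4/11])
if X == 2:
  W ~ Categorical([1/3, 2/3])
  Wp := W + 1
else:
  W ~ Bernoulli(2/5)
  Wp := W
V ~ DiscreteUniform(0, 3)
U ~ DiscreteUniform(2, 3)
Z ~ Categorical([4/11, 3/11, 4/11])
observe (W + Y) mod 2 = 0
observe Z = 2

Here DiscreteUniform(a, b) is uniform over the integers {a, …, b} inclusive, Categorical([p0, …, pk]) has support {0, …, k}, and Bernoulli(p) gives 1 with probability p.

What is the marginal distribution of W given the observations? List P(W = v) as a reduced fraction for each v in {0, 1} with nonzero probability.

Enumerate traces; 72 have nonzero weight after conditioning:
  (Y=0, X=0, W=0, V=0, U=2, Z=2) weight 3/1210
  (Y=0, X=0, W=0, V=0, U=3, Z=2) weight 3/1210
  (Y=0, X=0, W=0, V=1, U=2, Z=2) weight 3/1210
  (Y=0, X=0, W=0, V=1, U=3, Z=2) weight 3/1210
  (Y=0, X=0, W=0, V=2, U=2, Z=2) weight 3/1210
  (Y=0, X=0, W=0, V=2, U=3, Z=2) weight 3/1210
  (Y=0, X=0, W=0, V=3, U=2, Z=2) weight 3/1210
  (Y=0, X=0, W=0, V=3, U=3, Z=2) weight 3/1210
  (Y=1, X=0, W=1, V=0, U=2, Z=2) weight 1/605
  … 63 more
Group by W:
  weight(W=0) = 2008/16335
  weight(W=1) = 328/5445
Total weight = 2008/16335 + 328/5445 = 272/1485
P(W=0 | obs) = 2008/16335 / 272/1485 = 251/374
P(W=1 | obs) = 328/5445 / 272/1485 = 123/374

P(W=0) = 251/374, P(W=1) = 123/374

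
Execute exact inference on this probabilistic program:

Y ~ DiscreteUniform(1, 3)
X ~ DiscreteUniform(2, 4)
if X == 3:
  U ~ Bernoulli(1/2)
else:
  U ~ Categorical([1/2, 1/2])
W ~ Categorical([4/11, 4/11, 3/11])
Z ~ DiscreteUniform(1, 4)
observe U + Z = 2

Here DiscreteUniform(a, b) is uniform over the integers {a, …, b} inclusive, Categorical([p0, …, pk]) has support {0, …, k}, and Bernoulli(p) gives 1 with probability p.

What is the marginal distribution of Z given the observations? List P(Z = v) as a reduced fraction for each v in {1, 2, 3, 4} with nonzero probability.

P(Z=1) = 1/2, P(Z=2) = 1/2

Enumerate traces; 54 have nonzero weight after conditioning:
  (Y=1, X=2, U=0, W=0, Z=2) weight 1/198
  (Y=1, X=2, U=0, W=1, Z=2) weight 1/198
  (Y=1, X=2, U=0, W=2, Z=2) weight 1/264
  (Y=1, X=2, U=1, W=0, Z=1) weight 1/198
  (Y=1, X=2, U=1, W=1, Z=1) weight 1/198
  (Y=1, X=2, U=1, W=2, Z=1) weight 1/264
  (Y=1, X=3, U=0, W=0, Z=2) weight 1/198
  (Y=1, X=3, U=0, W=1, Z=2) weight 1/198
  … 46 more
Group by Z:
  weight(Z=1) = 1/8
  weight(Z=2) = 1/8
Total weight = 1/8 + 1/8 = 1/4
P(Z=1 | obs) = 1/8 / 1/4 = 1/2
P(Z=2 | obs) = 1/8 / 1/4 = 1/2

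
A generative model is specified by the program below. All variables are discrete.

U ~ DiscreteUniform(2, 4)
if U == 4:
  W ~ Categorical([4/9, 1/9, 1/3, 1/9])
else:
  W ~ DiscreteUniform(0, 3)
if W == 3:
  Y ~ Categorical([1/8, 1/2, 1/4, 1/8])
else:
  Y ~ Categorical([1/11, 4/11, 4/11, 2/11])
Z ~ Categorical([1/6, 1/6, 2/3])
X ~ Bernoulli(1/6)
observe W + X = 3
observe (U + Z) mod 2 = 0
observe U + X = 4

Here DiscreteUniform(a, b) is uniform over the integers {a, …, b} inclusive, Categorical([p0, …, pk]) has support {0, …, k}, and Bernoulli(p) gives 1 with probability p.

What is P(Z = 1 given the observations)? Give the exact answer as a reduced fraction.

P(Z = 1 | obs) = 9/109

Enumerate traces; 12 have nonzero weight after conditioning:
  (U=3, W=2, Y=0, Z=1, X=1) weight 1/4752
  (U=3, W=2, Y=1, Z=1, X=1) weight 1/1188
  (U=3, W=2, Y=2, Z=1, X=1) weight 1/1188
  (U=3, W=2, Y=3, Z=1, X=1) weight 1/2376
  (U=4, W=3, Y=0, Z=0, X=0) weight 5/7776
  (U=4, W=3, Y=0, Z=2, X=0) weight 5/1944
  (U=4, W=3, Y=1, Z=0, X=0) weight 5/1944
  (U=4, W=3, Y=1, Z=2, X=0) weight 5/486
  … 4 more
Group by Z:
  weight(Z=0) = 5/972
  weight(Z=1) = 1/432
  weight(Z=2) = 5/243
Total weight = 5/972 + 1/432 + 5/243 = 109/3888
P(Z=0 | obs) = 5/972 / 109/3888 = 20/109
P(Z=1 | obs) = 1/432 / 109/3888 = 9/109
P(Z=2 | obs) = 5/243 / 109/3888 = 80/109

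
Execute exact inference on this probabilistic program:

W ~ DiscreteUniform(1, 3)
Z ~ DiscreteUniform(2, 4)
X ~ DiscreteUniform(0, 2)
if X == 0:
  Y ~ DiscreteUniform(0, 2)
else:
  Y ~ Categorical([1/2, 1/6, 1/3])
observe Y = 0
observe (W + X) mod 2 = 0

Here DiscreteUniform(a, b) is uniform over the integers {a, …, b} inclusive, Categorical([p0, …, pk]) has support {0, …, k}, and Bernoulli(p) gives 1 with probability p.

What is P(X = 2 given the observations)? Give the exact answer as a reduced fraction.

Enumerate traces; 12 have nonzero weight after conditioning:
  (W=1, Z=2, X=1, Y=0) weight 1/54
  (W=1, Z=3, X=1, Y=0) weight 1/54
  (W=1, Z=4, X=1, Y=0) weight 1/54
  (W=2, Z=2, X=0, Y=0) weight 1/81
  (W=2, Z=2, X=2, Y=0) weight 1/54
  (W=2, Z=3, X=0, Y=0) weight 1/81
  (W=2, Z=3, X=2, Y=0) weight 1/54
  (W=2, Z=4, X=0, Y=0) weight 1/81
  … 4 more
Group by X:
  weight(X=0) = 1/27
  weight(X=1) = 1/9
  weight(X=2) = 1/18
Total weight = 1/27 + 1/9 + 1/18 = 11/54
P(X=0 | obs) = 1/27 / 11/54 = 2/11
P(X=1 | obs) = 1/9 / 11/54 = 6/11
P(X=2 | obs) = 1/18 / 11/54 = 3/11

P(X = 2 | obs) = 3/11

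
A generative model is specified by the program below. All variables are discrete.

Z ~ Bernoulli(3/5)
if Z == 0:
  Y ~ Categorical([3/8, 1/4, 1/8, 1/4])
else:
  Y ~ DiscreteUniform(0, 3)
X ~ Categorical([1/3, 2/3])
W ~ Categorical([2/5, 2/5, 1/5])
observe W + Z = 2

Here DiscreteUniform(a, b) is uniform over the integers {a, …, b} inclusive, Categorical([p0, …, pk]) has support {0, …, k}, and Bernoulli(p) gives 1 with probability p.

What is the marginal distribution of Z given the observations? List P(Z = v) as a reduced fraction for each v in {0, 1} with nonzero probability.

Enumerate traces; 16 have nonzero weight after conditioning:
  (Z=0, Y=0, X=0, W=2) weight 1/100
  (Z=0, Y=0, X=1, W=2) weight 1/50
  (Z=0, Y=1, X=0, W=2) weight 1/150
  (Z=0, Y=1, X=1, W=2) weight 1/75
  (Z=0, Y=2, X=0, W=2) weight 1/300
  (Z=0, Y=2, X=1, W=2) weight 1/150
  (Z=0, Y=3, X=0, W=2) weight 1/150
  (Z=0, Y=3, X=1, W=2) weight 1/75
  (Z=1, Y=0, X=0, W=1) weight 1/50
  … 7 more
Group by Z:
  weight(Z=0) = 2/25
  weight(Z=1) = 6/25
Total weight = 2/25 + 6/25 = 8/25
P(Z=0 | obs) = 2/25 / 8/25 = 1/4
P(Z=1 | obs) = 6/25 / 8/25 = 3/4

P(Z=0) = 1/4, P(Z=1) = 3/4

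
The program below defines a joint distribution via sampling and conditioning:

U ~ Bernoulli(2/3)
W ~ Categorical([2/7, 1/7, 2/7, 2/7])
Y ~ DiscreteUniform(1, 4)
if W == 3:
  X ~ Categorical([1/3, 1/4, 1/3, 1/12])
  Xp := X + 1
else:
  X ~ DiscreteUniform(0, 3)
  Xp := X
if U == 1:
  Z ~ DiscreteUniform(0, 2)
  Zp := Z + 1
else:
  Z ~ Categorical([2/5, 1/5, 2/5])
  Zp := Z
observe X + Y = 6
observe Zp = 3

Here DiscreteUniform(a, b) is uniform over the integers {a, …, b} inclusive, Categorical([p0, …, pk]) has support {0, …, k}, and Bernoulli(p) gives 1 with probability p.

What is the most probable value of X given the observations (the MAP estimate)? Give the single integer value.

argmax_v P(X = v | obs) = 2

Enumerate traces; 8 have nonzero weight after conditioning:
  (U=1, W=0, Y=3, X=3, Z=2) weight 1/252
  (U=1, W=0, Y=4, X=2, Z=2) weight 1/252
  (U=1, W=1, Y=3, X=3, Z=2) weight 1/504
  (U=1, W=1, Y=4, X=2, Z=2) weight 1/504
  (U=1, W=2, Y=3, X=3, Z=2) weight 1/252
  (U=1, W=2, Y=4, X=2, Z=2) weight 1/252
  (U=1, W=3, Y=3, X=3, Z=2) weight 1/756
  (U=1, W=3, Y=4, X=2, Z=2) weight 1/189
Group by X:
  weight(X=2) = 23/1512
  weight(X=3) = 17/1512
Total weight = 23/1512 + 17/1512 = 5/189
P(X=2 | obs) = 23/1512 / 5/189 = 23/40
P(X=3 | obs) = 17/1512 / 5/189 = 17/40
argmax = 2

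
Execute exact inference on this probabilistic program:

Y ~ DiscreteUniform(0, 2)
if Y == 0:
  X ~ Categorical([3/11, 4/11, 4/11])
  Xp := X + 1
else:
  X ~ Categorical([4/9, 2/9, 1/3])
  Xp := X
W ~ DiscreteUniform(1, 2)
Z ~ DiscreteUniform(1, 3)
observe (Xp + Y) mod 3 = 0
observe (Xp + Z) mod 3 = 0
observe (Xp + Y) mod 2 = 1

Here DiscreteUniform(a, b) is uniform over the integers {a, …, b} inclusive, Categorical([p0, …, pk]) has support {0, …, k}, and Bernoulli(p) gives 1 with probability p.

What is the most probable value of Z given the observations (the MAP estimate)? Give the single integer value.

argmax_v P(Z = v | obs) = 3

Enumerate traces; 6 have nonzero weight after conditioning:
  (Y=0, X=2, W=1, Z=3) weight 2/99
  (Y=0, X=2, W=2, Z=3) weight 2/99
  (Y=1, X=2, W=1, Z=1) weight 1/54
  (Y=1, X=2, W=2, Z=1) weight 1/54
  (Y=2, X=1, W=1, Z=2) weight 1/81
  (Y=2, X=1, W=2, Z=2) weight 1/81
Group by Z:
  weight(Z=1) = 1/27
  weight(Z=2) = 2/81
  weight(Z=3) = 4/99
Total weight = 1/27 + 2/81 + 4/99 = 91/891
P(Z=1 | obs) = 1/27 / 91/891 = 33/91
P(Z=2 | obs) = 2/81 / 91/891 = 22/91
P(Z=3 | obs) = 4/99 / 91/891 = 36/91
argmax = 3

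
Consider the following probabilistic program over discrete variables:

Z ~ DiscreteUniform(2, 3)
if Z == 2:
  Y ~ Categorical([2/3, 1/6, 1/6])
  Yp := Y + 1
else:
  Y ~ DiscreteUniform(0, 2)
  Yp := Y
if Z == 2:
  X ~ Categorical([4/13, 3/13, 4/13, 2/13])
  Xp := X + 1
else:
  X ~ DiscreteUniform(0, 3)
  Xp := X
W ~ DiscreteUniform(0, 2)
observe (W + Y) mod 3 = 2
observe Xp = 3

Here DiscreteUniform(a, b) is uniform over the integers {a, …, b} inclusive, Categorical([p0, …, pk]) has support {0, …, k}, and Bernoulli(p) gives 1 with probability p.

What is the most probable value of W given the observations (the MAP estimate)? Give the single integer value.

argmax_v P(W = v | obs) = 2

Enumerate traces; 6 have nonzero weight after conditioning:
  (Z=2, Y=0, X=2, W=2) weight 4/117
  (Z=2, Y=1, X=2, W=1) weight 1/117
  (Z=2, Y=2, X=2, W=0) weight 1/117
  (Z=3, Y=0, X=3, W=2) weight 1/72
  (Z=3, Y=1, X=3, W=1) weight 1/72
  (Z=3, Y=2, X=3, W=0) weight 1/72
Group by W:
  weight(W=0) = 7/312
  weight(W=1) = 7/312
  weight(W=2) = 5/104
Total weight = 7/312 + 7/312 + 5/104 = 29/312
P(W=0 | obs) = 7/312 / 29/312 = 7/29
P(W=1 | obs) = 7/312 / 29/312 = 7/29
P(W=2 | obs) = 5/104 / 29/312 = 15/29
argmax = 2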